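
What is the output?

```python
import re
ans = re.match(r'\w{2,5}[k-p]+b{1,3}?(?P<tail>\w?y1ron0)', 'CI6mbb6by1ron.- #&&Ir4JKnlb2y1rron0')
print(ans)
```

None

`re.match` won't scan ahead — the pattern has to work from the very first character.
Here the pattern fails at index 0, so the call returns None.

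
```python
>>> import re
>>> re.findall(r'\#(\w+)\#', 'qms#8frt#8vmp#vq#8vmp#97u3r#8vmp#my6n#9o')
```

['8frt', 'vq', '97u3r', 'my6n']

Because there's exactly one group, `findall` drops the full match and keeps group 1 from each hit.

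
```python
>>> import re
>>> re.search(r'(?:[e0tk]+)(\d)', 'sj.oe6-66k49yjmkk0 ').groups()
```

('6',)

The match spans [4:6] → 'e6'.
Captured: group 1 = '6'.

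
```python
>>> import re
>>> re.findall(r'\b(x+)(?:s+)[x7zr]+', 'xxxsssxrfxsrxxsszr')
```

The pattern matches a word boundary (`\b`, zero-width); then one or more of a literal 'x' (captured); then one or more of a literal 's' (non-capturing group); then one or more of one of [x7zr].
Matches: at [0:8] match 'xxxsssxr', group 1 = 'xxx'.
With a single group, `findall` returns only what that group captured — 1 item.

['xxx']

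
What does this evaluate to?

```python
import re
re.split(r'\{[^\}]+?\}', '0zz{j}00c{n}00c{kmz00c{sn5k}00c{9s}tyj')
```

['0zz', '00c', '00c', '00c', 'tyj']

Matches to split on: at [3:6] → '{j}'; at [9:12] → '{n}'; at [15:28] → '{kmz00c{sn5k}'; at [31:35] → '{9s}'.
`split` removes every match and returns the 5 fragments in between.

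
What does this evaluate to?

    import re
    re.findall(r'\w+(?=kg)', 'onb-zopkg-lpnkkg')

['zop', 'lpnk']

The positive lookaround only admits positions where the adjacent text matches; those characters stay outside the span.
Matches: at [4:7] → 'zop'; at [10:14] → 'lpnk'.
Since nothing is captured, `findall` lists the 2 matched substrings directly.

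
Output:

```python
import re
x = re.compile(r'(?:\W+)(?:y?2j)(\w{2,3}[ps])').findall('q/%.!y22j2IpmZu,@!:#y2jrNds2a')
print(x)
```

['rNds']

With a single group, `findall` returns only what that group captured — 1 item.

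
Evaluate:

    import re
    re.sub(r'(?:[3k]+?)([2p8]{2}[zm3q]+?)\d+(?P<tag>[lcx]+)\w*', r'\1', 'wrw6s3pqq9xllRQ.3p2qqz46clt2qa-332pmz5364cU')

This matches one or more of one of [3k] (lazy) (non-capturing group); then exactly 2 of one of [2p8], then one or more of one of [zm3q] (lazy) (captured); then one or more of a digit; then one or more of one of [lcx] (captured as 'tag'); then zero or more of a word character.
Matches: at [16:30] → '3p2qqz46clt2qa'; at [31:43] → '332pmz5364cU'.
Each match is replaced using the text its own group 1 captured.

'wrw6s3pqq9xllRQ.p2qqz-2pmz'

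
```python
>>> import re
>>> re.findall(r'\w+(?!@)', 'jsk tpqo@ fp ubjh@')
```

['jsk', 'tpq', 'fp', 'ubj']

The negative lookahead/lookbehind blocks any match where the forbidden context is present.
Walking the string: at [0:3] → 'jsk'; at [4:7] → 'tpq'; at [10:12] → 'fp'; at [13:16] → 'ubj'.
No capturing groups, so `findall` returns the 4 full match strings.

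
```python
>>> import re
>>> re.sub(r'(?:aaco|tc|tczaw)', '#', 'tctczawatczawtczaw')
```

The regex engine tests alternatives in the order written; an earlier branch that matches wins even if a later one would match more.
Matches: at [0:2] → 'tc'; at [2:4] → 'tc'; at [8:10] → 'tc'; at [13:15] → 'tc'.
Each match is replaced by '#'.

'##zawa#zaw#zaw'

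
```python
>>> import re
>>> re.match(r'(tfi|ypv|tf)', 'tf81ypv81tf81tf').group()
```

'tf'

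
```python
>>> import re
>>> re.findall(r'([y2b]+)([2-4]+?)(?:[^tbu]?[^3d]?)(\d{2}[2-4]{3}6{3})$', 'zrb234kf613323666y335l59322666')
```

[('y', '33', '59322666')]

The pattern matches one or more of one of [y2b] (captured); then one or more of a character in [2-4] (lazy) (captured); then optionally any character except [tbu], then optionally any character except [3d] (non-capturing group); then exactly 2 of a digit, then exactly 3 of a character in [2-4], then exactly 3 of a literal '6' (captured); then anchored at the end.
Walking the string: at [17:30] match 'y335l59322666', groups = ('y', '33', '59322666').
3 groups means the one result is a tuple of 3 captured strings — 1 here.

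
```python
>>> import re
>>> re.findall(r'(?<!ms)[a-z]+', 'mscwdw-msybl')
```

['mscwdw', 'msybl']

The negative lookahead/lookbehind blocks any match where the forbidden context is present.
Scanning left to right: at [0:6] → 'mscwdw'; at [7:12] → 'msybl'.
Since nothing is captured, `findall` lists the 2 matched substrings directly.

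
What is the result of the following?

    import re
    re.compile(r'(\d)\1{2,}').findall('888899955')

A backreference is literal: `\1` must see the identical characters the first group matched.
Because there's exactly one group, `findall` drops the full match and keeps group 1 from each hit.

['8', '9']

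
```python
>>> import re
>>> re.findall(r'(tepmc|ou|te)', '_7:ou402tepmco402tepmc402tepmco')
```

Alternation isn't longest-match — the leftmost alternative that fits at this position is chosen.
Scanning left to right: at [3:5] match 'ou', group 1 = 'ou'; at [8:13] match 'tepmc', group 1 = 'tepmc'; at [17:22] match 'tepmc', group 1 = 'tepmc'; at [25:30] match 'tepmc', group 1 = 'tepmc'.
`findall` collects group 1 from each match (4 total).

['ou', 'tepmc', 'tepmc', 'tepmc']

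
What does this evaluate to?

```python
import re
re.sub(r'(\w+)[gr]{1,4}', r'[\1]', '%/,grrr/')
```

'%/,[grr]/'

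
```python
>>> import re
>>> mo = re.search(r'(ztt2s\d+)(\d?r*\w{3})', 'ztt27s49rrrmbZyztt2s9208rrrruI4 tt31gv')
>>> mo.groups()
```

('ztt2s9208', 'rrrruI4')

Pattern: the literal 'ztt', then the literal '2s', then one or more of a digit (captured); then optionally a digit, then zero or more of a literal 'r', then exactly 3 of a word character (captured).
`search` walks the string left to right and returns the first match it finds.
The match spans [15:31] → 'ztt2s9208rrrruI4'.
Captured: group 1 = 'ztt2s9208', group 2 = 'rrrruI4'.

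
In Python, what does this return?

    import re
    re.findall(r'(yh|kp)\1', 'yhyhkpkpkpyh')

['yh', 'kp']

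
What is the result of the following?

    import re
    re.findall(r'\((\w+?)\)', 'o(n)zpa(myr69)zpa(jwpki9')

['n', 'myr69']

Walking the string: at [1:4] match '(n)', group 1 = 'n'; at [7:14] match '(myr69)', group 1 = 'myr69'.
`findall` collects group 1 from each match (2 total).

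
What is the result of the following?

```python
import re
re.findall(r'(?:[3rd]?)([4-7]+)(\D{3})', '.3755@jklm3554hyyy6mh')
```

This matches optionally one of [3rd] (non-capturing group); then one or more of a character in [4-7] (captured); then exactly 3 of a non-digit (captured).
Walking the string: at [1:8] match '3755@jk', groups = ('755', '@jk'); at [10:17] match '3554hyy', groups = ('554', 'hyy').
Multiple groups make `findall` return tuples — one 2-tuple for each match.

[('755', '@jk'), ('554', 'hyy')]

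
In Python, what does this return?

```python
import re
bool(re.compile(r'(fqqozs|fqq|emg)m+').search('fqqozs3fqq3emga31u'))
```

`re.search` scans for the first position where the pattern succeeds.
Here the pattern never matches, so the call returns None, and `bool(None)` is False.

False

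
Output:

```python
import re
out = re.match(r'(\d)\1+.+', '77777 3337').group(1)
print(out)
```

7

A backreference is literal: `\1` must see the identical characters the first group matched.
`re.match` won't scan ahead — the pattern has to work from the very first character.
The match spans [0:10] → '77777 3337'.
Captured: group 1 = '7'.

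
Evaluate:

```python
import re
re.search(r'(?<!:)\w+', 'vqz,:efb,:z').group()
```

'vqz'

`(?!…)`/`(?<!…)` only lets a position through if the neighbouring text does NOT match; no characters are consumed.
Unlike `match`, `search` isn't anchored — it looks for the pattern anywhere in the string.
The match spans [0:3] → 'vqz'.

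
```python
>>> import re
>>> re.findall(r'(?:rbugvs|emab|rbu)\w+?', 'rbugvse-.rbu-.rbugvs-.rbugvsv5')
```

['rbugvse', 'rbug', 'rbugvsv']

Alternation isn't longest-match — the leftmost alternative that fits at this position is chosen.
Matches: at [0:7] → 'rbugvse'; at [14:18] → 'rbug'; at [22:29] → 'rbugvsv'.
`findall` yields the raw match text (3 of them) because the pattern has no groups.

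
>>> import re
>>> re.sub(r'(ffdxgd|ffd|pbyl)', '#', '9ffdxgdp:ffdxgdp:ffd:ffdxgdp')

`|` is ordered: at each position the engine commits to the first alternative that works.
Each match is replaced by '#'.

'9#p:#p:#:#p'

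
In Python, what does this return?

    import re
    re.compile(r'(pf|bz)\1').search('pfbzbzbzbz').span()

(2, 6)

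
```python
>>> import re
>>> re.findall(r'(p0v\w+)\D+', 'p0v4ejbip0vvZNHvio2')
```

This matches the literal 'p0v', then one or more of a word character (captured); then one or more of a non-digit.
Walking the string: at [0:18] match 'p0v4ejbip0vvZNHvio', group 1 = 'p0v4ejbip0vvZNHvi'.
Because there's exactly one group, `findall` drops the full match and keeps group 1 from the one hit.

['p0v4ejbip0vvZNHvi']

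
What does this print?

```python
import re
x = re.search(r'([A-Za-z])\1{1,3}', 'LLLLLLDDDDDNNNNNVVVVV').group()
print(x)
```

LLLL

`\1` is not a pattern — it's the concrete string captured by group 1, re-applied verbatim.
The match spans [0:4] → 'LLLL'.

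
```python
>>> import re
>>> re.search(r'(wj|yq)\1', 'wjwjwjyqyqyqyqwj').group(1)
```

'wj'

`\1` has to match the exact text group 1 already captured.
Unlike `match`, `search` isn't anchored — it looks for the pattern anywhere in the string.
The match spans [0:4] → 'wjwj'.
Captured: group 1 = 'wj'.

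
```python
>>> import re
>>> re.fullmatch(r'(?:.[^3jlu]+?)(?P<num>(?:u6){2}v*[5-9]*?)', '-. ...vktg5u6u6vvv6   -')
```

For `fullmatch`, every character of the input must be accounted for by the pattern.
Here there's no way to consume every character, so the call returns None.

None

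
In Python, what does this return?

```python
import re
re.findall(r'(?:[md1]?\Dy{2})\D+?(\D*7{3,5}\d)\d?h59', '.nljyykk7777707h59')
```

['k777770']

Pattern: optionally one of [md1], then a non-digit, then exactly 2 of the literal 'y' (non-capturing group); then one or more of a non-digit (lazy); then zero or more of a non-digit, then 3 to 5 of the literal '7', then a digit (captured); then optionally a digit, then the literal 'h59'.
Matches: at [3:18] match 'jyykk7777707h59', group 1 = 'k777770'.
Because there's exactly one group, `findall` drops the full match and keeps group 1 from the one hit.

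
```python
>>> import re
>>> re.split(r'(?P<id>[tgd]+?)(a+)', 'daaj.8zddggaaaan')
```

['', 'd', 'aa', 'j.8z', 'ddgg', 'aaaa', 'n']

Because the pattern has a capturing group, `split` also inserts each captured text between the pieces.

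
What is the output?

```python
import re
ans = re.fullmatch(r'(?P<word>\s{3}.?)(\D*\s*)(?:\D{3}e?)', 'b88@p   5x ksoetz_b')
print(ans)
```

None

`re.fullmatch` requires the pattern to consume the entire string.
Here the string isn't matched end-to-end, so the call returns None.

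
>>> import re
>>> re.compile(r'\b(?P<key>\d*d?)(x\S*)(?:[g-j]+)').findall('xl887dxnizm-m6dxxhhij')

[('', 'xl887dxnizm-m6dxxhhi')]

Pattern: a word boundary (`\b`, zero-width); then zero or more of a digit, then optionally the literal 'd' (captured as 'key'); then the literal 'x', then zero or more of a non-whitespace character (captured); then one or more of a character in [g-j] (non-capturing group).
Scanning left to right: at [0:21] match 'xl887dxnizm-m6dxxhhij', groups = ('', 'xl887dxnizm-m6dxxhhi').
`findall` packs the 2 group values into a tuple for every match.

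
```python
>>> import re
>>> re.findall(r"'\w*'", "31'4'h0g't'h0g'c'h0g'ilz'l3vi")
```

Matches: at [2:5] → "'4'"; at [8:11] → "'t'"; at [14:17] → "'c'"; at [20:25] → "'ilz'".
Since nothing is captured, `findall` lists the 4 matched substrings directly.

["'4'", "'t'", "'c'", "'ilz'"]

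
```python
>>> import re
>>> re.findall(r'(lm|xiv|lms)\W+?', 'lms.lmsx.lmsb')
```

['lms']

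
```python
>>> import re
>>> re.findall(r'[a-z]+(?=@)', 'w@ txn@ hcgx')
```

Because the assertion is zero-width, the text it checks is not consumed and won't appear in the result.
Scanning left to right: at [0:1] → 'w'; at [3:6] → 'txn'.
No capturing groups, so `findall` returns the 2 full match strings.

['w', 'txn']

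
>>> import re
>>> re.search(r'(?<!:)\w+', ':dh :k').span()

The negative lookahead/lookbehind blocks any match where the forbidden context is present.
`search` walks the string left to right and returns the first match it finds.
The match spans [2:3] → 'h'.

(2, 3)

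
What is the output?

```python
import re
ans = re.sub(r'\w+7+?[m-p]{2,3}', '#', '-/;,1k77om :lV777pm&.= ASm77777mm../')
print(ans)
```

-/;,# :#&.= #../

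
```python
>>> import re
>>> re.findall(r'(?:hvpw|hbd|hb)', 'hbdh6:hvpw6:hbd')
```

`|` is ordered: at each position the engine commits to the first alternative that works.
Matches: at [0:3] → 'hbd'; at [6:10] → 'hvpw'; at [12:15] → 'hbd'.
No capturing groups, so `findall` returns the 3 full match strings.

['hbd', 'hvpw', 'hbd']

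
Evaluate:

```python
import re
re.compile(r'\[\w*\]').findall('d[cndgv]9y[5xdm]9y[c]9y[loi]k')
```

['[cndgv]', '[5xdm]', '[c]', '[loi]']

Since nothing is captured, `findall` lists the 4 matched substrings directly.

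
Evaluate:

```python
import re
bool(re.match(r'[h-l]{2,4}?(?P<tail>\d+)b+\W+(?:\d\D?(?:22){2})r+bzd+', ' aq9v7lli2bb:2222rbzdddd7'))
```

`re.match` only tries the pattern at the start of the string.
Here position 0 doesn't satisfy it, so the call returns None, and `bool(None)` is False.

False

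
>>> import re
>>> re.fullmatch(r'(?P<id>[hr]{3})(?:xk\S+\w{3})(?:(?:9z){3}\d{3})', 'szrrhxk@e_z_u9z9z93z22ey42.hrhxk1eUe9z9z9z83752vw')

None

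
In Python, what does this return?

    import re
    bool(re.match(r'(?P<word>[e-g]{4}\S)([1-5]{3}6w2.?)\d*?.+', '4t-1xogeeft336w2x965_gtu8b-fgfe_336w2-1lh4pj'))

False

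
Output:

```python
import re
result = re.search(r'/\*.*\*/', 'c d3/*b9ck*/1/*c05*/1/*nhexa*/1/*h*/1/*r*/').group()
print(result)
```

`re.search` tries every starting position until one works.
The match spans [4:42] → '/*b9ck*/1/*c05*/1/*nhexa*/1/*h*/1/*r*/'.

/*b9ck*/1/*c05*/1/*nhexa*/1/*h*/1/*r*/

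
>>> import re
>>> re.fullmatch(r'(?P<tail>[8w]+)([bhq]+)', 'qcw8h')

The pattern matches one or more of one of [8w] (captured as 'tail'); then one or more of one of [bhq] (captured).
`re.fullmatch` is like wrapping the pattern in `^…$` (in single-line mode).
Here there's no way to consume every character, so the call returns None.

None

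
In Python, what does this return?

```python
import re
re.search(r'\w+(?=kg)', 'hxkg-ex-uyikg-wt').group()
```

The lookaround is zero-width — it requires the adjacent text to match without consuming it, so the asserted text isn't part of the match.
The match spans [0:2] → 'hx'.

'hx'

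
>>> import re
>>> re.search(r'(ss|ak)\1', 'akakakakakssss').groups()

('ak',)

The match spans [0:4] → 'akak'.
Captured: group 1 = 'ak'.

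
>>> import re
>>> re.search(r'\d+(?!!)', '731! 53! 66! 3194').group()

A negative assertion filters positions out without eating any characters.
`search` walks the string left to right and returns the first match it finds.
The match spans [0:2] → '73'.

'73'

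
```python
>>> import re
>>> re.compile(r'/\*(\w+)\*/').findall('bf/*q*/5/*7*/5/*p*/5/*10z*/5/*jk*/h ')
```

Matches: at [2:7] match '/*q*/', group 1 = 'q'; at [8:13] match '/*7*/', group 1 = '7'; at [14:19] match '/*p*/', group 1 = 'p'; at [20:27] match '/*10z*/', group 1 = '10z'; at [28:34] match '/*jk*/', group 1 = 'jk'.
One capturing group, so `findall` returns just the captured substring from each match — 5 in all.

['q', '7', 'p', '10z', 'jk']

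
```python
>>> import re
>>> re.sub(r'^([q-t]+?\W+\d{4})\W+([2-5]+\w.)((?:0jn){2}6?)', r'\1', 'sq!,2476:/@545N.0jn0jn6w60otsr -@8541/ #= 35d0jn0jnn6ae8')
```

The pattern matches anchored at the start of the string; then one or more of a character in [q-t] (lazy), then one or more of a non-word character, then exactly 4 of a digit (captured); then one or more of a non-word character; then one or more of a character in [2-5], then a word character, then any character (captured); then the literal '0jn' repeated 2 times, then optionally a literal '6' (captured).
`\1` in the replacement pulls in group 1's text for each match.

'sq!,2476w60otsr -@8541/ #= 35d0jn0jnn6ae8'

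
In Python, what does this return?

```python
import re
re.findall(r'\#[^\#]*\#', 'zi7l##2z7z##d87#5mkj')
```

['##', '##']

Walking the string: at [4:6] → '##'; at [10:12] → '##'.
`findall` yields the raw match text (2 of them) because the pattern has no groups.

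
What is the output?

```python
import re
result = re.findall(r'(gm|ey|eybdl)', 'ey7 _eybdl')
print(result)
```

['ey', 'ey']

The regex engine tests alternatives in the order written; an earlier branch that matches wins even if a later one would match more.
Because there's exactly one group, `findall` drops the full match and keeps group 1 from each hit.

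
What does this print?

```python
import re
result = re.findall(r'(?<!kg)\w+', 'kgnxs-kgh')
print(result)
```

['kgnxs', 'kgh']

Because the assertion is negative and zero-width, positions next to the forbidden text are skipped.
Walking the string: at [0:5] → 'kgnxs'; at [6:9] → 'kgh'.
Since nothing is captured, `findall` lists the 2 matched substrings directly.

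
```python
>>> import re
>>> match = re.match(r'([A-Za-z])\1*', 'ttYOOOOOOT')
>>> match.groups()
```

('t',)

The backreference `\1` re-matches whatever the first group consumed, character for character.
With `match`, the pattern is implicitly anchored at the beginning.
The match spans [0:2] → 'tt'.
Captured: group 1 = 't'.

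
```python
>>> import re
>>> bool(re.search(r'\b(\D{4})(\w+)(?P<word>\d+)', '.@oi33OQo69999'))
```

False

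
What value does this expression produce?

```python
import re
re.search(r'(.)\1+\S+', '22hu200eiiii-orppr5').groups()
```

The match spans [0:19] → '22hu200eiiii-orppr5'.
Captured: group 1 = '2'.

('2',)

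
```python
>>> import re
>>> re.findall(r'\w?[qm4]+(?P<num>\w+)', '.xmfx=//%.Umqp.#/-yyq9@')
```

`findall` collects group 1 from each match (3 total).

['fx', 'p', '9']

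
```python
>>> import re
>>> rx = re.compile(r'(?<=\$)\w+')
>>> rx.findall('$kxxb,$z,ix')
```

The `(?=…)`/`(?<=…)` assertion just peeks at neighbouring text; it doesn't advance the match position.
No capturing groups, so `findall` returns the 2 full match strings.

['kxxb', 'z']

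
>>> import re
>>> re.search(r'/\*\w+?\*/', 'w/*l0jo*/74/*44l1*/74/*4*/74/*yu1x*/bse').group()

'/*l0jo*/'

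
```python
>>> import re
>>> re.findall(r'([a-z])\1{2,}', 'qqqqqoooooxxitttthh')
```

['q', 'o', 't']

After group 1 captures some text, `\1` only succeeds where that same text appears again.
`findall` collects group 1 from each match (3 total).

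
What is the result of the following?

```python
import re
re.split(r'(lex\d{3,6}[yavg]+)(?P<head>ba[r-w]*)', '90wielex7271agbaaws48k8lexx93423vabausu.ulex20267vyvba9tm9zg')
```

['90wie', 'lex7271ag', 'ba', 'aws48k8lexx93423vabausu.u', 'lex20267vyv', 'ba', '9tm9zg']

Because the pattern has a capturing group, `split` also inserts each captured text between the pieces.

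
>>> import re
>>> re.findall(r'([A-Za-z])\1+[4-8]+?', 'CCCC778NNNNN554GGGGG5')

The backreference `\1` re-matches whatever the first group consumed, character for character.
Scanning left to right: at [0:5] match 'CCCC7', group 1 = 'C'; at [7:13] match 'NNNNN5', group 1 = 'N'; at [15:21] match 'GGGGG5', group 1 = 'G'.
Because there's exactly one group, `findall` drops the full match and keeps group 1 from each hit.

['C', 'N', 'G']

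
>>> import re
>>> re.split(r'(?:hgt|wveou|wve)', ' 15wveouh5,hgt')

[' 15', 'h5,', '']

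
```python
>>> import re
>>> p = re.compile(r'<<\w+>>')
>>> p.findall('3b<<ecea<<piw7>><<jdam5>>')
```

Matches: at [8:16] → '<<piw7>>'; at [16:25] → '<<jdam5>>'.
Since nothing is captured, `findall` lists the 2 matched substrings directly.

['<<piw7>>', '<<jdam5>>']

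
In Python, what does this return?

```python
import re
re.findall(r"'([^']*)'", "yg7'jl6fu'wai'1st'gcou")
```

['jl6fu', '1st']

Scanning left to right: at [3:10] match "'jl6fu'", group 1 = 'jl6fu'; at [13:18] match "'1st'", group 1 = '1st'.
With a single group, `findall` returns only what that group captured — 2 items.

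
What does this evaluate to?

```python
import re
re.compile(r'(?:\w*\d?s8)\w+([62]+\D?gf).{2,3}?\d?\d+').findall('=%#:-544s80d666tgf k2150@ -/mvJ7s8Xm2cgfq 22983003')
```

['6tgf', '2cgf']

The pattern matches zero or more of a word character, then optionally a digit, then the literal 's8' (non-capturing group); then one or more of a word character; then one or more of one of [62], then optionally a non-digit, then the literal 'gf' (captured); then 2 to 3 of any character (lazy), then optionally a digit, then one or more of a digit.
Scanning left to right: at [5:24] match '544s80d666tgf k2150', group 1 = '6tgf'; at [28:50] match 'mvJ7s8Xm2cgfq 22983003', group 1 = '2cgf'.
`findall` collects group 1 from each match (2 total).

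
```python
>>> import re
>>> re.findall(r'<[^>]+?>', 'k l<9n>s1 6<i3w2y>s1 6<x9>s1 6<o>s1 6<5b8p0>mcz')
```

['<9n>', '<i3w2y>', '<x9>', '<o>', '<5b8p0>']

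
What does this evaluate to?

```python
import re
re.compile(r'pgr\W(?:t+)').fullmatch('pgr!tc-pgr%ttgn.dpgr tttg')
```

None

`fullmatch` succeeds only if the pattern covers the string from start to end.
Here there's no way to consume every character, so the call returns None.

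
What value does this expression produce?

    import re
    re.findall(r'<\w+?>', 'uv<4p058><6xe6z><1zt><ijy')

Scanning left to right: at [2:9] → '<4p058>'; at [9:16] → '<6xe6z>'; at [16:21] → '<1zt>'.
With no groups in the pattern, `findall` gives back each whole match — 3 here.

['<4p058>', '<6xe6z>', '<1zt>']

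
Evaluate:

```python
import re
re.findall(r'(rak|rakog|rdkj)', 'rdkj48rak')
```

Scanning left to right: at [0:4] match 'rdkj', group 1 = 'rdkj'; at [6:9] match 'rak', group 1 = 'rak'.
`findall` collects group 1 from each match (2 total).

['rdkj', 'rak']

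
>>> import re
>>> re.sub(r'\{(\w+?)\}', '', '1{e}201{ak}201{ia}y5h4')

'1201201y5h4'

Matches: at [1:4] → '{e}'; at [7:11] → '{ak}'; at [14:18] → '{ia}'.
Every occurrence is swapped for ''.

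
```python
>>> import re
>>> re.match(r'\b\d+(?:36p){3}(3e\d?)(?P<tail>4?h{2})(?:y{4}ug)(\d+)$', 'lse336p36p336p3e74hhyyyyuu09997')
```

The pattern matches a word boundary (`\b`, zero-width); then one or more of a digit, then the literal '36p' repeated 3 times; then the literal '3e', then optionally a digit (captured); then optionally the literal '4', then exactly 2 of the literal 'h' (captured as 'tail'); then exactly 4 of a literal 'y', then the literal 'ug' (non-capturing group); then one or more of a digit (captured); then anchored at the end.
`match` is anchored at position 0; if the pattern doesn't fit there, it returns None.
Here the string doesn't start with a match, so the call returns None.

None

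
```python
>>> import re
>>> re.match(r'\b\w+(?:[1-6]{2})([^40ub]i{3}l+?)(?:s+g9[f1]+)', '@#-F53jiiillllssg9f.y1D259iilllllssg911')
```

None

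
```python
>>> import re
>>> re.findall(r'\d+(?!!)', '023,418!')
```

['023', '41']

The negative lookaround is zero-width — it rules out positions where the adjacent text would match, without consuming anything.
Scanning left to right: at [0:3] → '023'; at [4:6] → '41'.
Since nothing is captured, `findall` lists the 2 matched substrings directly.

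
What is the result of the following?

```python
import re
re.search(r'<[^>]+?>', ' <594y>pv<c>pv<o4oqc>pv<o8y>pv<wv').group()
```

`search` walks the string left to right and returns the first match it finds.
The match spans [1:7] → '<594y>'.

'<594y>'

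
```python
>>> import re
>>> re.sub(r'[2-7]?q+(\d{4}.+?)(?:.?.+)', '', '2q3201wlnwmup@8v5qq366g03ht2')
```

''

This matches optionally a character in [2-7], then one or more of a literal 'q'; then exactly 4 of a digit, then one or more of any character (lazy) (captured); then optionally any character, then one or more of any character (non-capturing group).
Matches: at [0:28] → '2q3201wlnwmup@8v5qq366g03ht2'.
`sub` substitutes '' at each match site.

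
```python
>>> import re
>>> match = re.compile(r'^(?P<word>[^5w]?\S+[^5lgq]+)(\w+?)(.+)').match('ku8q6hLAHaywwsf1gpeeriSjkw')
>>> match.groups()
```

('ku8q6hLAHaywwsf1gpeeriSj', 'k', 'w')

This matches anchored at the start of the string; then optionally any character except [5w], then one or more of a non-whitespace character, then one or more of any character except [5lgq] (captured as 'word'); then one or more of a word character (lazy) (captured); then one or more of any character (captured).
`re.match` only tries the pattern at the start of the string.
The match spans [0:26] → 'ku8q6hLAHaywwsf1gpeeriSjkw'.
Captured: group 1 = 'ku8q6hLAHaywwsf1gpeeriSj', group 2 = 'k', group 3 = 'w'.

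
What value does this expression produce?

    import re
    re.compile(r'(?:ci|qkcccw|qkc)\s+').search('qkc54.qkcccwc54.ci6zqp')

None

`re.search` scans for the first position where the pattern succeeds.
Here nothing in the string fits, so the call returns None.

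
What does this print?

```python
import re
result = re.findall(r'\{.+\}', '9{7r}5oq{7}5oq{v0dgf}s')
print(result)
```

['{7r}5oq{7}5oq{v0dgf}']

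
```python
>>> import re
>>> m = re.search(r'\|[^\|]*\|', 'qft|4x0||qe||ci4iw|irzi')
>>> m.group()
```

'|4x0|'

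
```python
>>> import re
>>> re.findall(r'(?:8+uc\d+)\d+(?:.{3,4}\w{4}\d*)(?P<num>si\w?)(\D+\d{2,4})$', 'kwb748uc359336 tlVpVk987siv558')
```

[('si', 'v558')]

The pattern matches one or more of the literal '8', then the literal 'uc', then one or more of a digit (non-capturing group); then one or more of a digit; then 3 to 4 of any character, then exactly 4 of a word character, then zero or more of a digit (non-capturing group); then the literal 'si', then optionally a word character (captured as 'num'); then one or more of a non-digit, then 2 to 4 of a digit (captured); then anchored at the end.
Walking the string: at [5:30] match '8uc359336 tlVpVk987siv558', groups = ('si', 'v558').
With 2 capturing groups, `findall` returns a 2-tuple per match.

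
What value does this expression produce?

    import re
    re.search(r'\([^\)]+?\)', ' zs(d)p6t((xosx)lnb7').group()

Unlike `match`, `search` isn't anchored — it looks for the pattern anywhere in the string.
The match spans [3:6] → '(d)'.

'(d)'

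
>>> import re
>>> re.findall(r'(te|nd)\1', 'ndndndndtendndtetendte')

['nd', 'nd', 'nd', 'te']

`\1` has to match the exact text group 1 already captured.
Matches: at [0:4] match 'ndnd', group 1 = 'nd'; at [4:8] match 'ndnd', group 1 = 'nd'; at [10:14] match 'ndnd', group 1 = 'nd'; at [14:18] match 'tete', group 1 = 'te'.
One capturing group, so `findall` returns just the captured substring from each match — 4 in all.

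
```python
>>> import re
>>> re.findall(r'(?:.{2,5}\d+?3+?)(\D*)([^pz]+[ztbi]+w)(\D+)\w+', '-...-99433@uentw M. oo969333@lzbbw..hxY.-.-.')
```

[('', '3@uentw M. oo969333@lzbbw', '..hx')]

With the lazy modifier that quantifier settles for the fewest repetitions that let the rest of the pattern succeed (the atoms after it are unaffected and can still be greedy).
Multiple groups make `findall` return tuples — one 3-tuple for the one match.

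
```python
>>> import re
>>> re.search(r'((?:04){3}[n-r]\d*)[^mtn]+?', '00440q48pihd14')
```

This matches the literal '04' repeated 3 times, then a character in [n-r], then zero or more of a digit (captured); then one or more of any character except [mtn] (lazy).
`re.search` tries every starting position until one works.
Here no position works, so the call returns None.

None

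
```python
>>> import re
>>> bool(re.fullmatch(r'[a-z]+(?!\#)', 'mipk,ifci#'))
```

False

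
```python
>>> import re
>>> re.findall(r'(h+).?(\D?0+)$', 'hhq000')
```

[('hh', '000')]

Pattern: one or more of a literal 'h' (captured); then optionally any character; then optionally a non-digit, then one or more of a literal '0' (captured); then anchored at the end.
Walking the string: at [0:6] match 'hhq000', groups = ('hh', '000').
With 2 capturing groups, `findall` returns a 2-tuple per match.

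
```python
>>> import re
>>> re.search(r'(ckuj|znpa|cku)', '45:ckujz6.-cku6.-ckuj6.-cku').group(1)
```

'ckuj'

The match spans [3:7] → 'ckuj'.
Captured: group 1 = 'ckuj'.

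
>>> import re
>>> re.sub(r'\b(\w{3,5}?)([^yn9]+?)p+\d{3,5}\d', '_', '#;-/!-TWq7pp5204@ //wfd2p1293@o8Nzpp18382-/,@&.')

The pattern matches a word boundary (`\b`, zero-width); then 3 to 5 of a word character (lazy) (captured); then one or more of any character except [yn9] (lazy) (captured); then one or more of the literal 'p', then 3 to 5 of a digit, then a digit.
With the lazy modifier that quantifier settles for the fewest repetitions that let the rest of the pattern succeed (the atoms after it are unaffected and can still be greedy).
Matches: at [6:16] → 'TWq7pp5204'; at [20:29] → 'wfd2p1293'; at [30:41] → 'o8Nzpp18382'.
Each match is replaced by '_'.

'#;-/!-_@ //_@_-/,@&.'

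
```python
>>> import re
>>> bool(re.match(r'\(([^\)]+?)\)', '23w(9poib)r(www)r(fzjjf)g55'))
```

With `match`, the pattern is implicitly anchored at the beginning.
Here position 0 doesn't satisfy it, so the call returns None, and `bool(None)` is False.

False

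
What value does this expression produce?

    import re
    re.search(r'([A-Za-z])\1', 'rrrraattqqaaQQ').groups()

A backreference is literal: `\1` must see the identical characters the first group matched.
`re.search` scans for the first position where the pattern succeeds.
The match spans [0:2] → 'rr'.
Captured: group 1 = 'r'.

('r',)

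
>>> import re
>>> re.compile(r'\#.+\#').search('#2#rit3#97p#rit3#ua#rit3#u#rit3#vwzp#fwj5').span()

`re.search` scans for the first position where the pattern succeeds.
The match spans [0:37] → '#2#rit3#97p#rit3#ua#rit3#u#rit3#vwzp#'.

(0, 37)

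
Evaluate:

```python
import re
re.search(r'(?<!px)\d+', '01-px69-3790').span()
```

(0, 2)

A negative assertion filters positions out without eating any characters.
The match spans [0:2] → '01'.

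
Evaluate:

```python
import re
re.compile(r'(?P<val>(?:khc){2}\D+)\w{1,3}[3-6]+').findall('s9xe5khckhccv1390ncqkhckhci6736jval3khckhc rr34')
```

['khckhccv', 'khckhci', 'khckhc rr']

The pattern matches the literal 'khc' repeated 2 times, then one or more of a non-digit (captured as 'val'); then 1 to 3 of a word character, then one or more of a character in [3-6].
Matches: at [5:15] match 'khckhccv13', group 1 = 'khckhccv'; at [20:31] match 'khckhci6736', group 1 = 'khckhci'; at [36:47] match 'khckhc rr34', group 1 = 'khckhc rr'.
With a single group, `findall` returns only what that group captured — 3 items.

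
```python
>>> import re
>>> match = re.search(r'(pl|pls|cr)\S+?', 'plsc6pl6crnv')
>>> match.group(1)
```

The match spans [0:3] → 'pls'.
Captured: group 1 = 'pl'.

'pl'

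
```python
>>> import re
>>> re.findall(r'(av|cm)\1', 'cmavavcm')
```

`\1` is not a pattern — it's the concrete string captured by group 1, re-applied verbatim.
`findall` collects group 1 from the one match (1 total).

['av']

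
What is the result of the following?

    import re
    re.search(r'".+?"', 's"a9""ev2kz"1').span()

A `+?`/`*?`/`{m,n}?` starts at its minimum and grows only as far as needed for what follows to match.
The match spans [1:5] → '"a9"'.

(1, 5)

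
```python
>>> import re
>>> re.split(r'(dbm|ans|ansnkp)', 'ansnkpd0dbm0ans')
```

['', 'ans', 'nkpd0', 'dbm', '0', 'ans', '']

Branches in `(...|...)` are attempted left-to-right; the first branch that allows the whole pattern to succeed is taken.
Because the pattern has a capturing group, `split` also inserts each captured text between the pieces.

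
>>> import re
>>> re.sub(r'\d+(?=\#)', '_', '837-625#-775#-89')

Because the assertion is zero-width, the text it checks is not consumed and won't appear in the result.
Each match is replaced by '_'.

'837-_#-_#-89'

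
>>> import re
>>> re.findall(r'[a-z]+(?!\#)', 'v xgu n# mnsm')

['v', 'xgu', 'mnsm']

`(?!…)`/`(?<!…)` only lets a position through if the neighbouring text does NOT match; no characters are consumed.
Scanning left to right: at [0:1] → 'v'; at [2:5] → 'xgu'; at [9:13] → 'mnsm'.
`findall` yields the raw match text (3 of them) because the pattern has no groups.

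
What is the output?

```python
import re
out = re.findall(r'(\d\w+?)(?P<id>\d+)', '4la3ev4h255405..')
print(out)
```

[('4la', '3'), ('4h', '255405')]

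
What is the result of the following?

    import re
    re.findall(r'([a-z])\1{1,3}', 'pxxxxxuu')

A backreference is literal: `\1` must see the identical characters the first group matched.
Scanning left to right: at [1:5] match 'xxxx', group 1 = 'x'; at [6:8] match 'uu', group 1 = 'u'.
With a single group, `findall` returns only what that group captured — 2 items.

['x', 'u']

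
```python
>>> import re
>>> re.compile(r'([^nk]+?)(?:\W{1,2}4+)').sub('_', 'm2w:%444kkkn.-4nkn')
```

'_kkkn_nkn'

The pattern matches one or more of any character except [nk] (lazy) (captured); then 1 to 2 of a non-word character, then one or more of the literal '4' (non-capturing group).
Matches: at [0:8] → 'm2w:%444'; at [12:15] → '.-4'.
`sub` substitutes '_' at each match site.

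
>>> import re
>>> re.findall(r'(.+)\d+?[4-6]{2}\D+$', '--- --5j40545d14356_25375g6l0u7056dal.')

['--- --5j40545d14356_25375g6l0u7']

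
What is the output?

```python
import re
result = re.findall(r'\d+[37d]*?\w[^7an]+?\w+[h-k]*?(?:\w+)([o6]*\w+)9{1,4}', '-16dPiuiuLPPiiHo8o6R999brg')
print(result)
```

Pattern: one or more of a digit, then zero or more of one of [37d] (lazy), then a word character; then one or more of any character except [7an] (lazy); then one or more of a word character, then zero or more of a character in [h-k] (lazy); then one or more of a word character (non-capturing group); then zero or more of one of [o6], then one or more of a word character (captured); then 1 to 4 of a literal '9'.
Because there's exactly one group, `findall` drops the full match and keeps group 1 from the one hit.

['9']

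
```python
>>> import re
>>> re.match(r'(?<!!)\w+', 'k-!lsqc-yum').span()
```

The negative lookaround is zero-width — it rules out positions where the adjacent text would match, without consuming anything.
`re.match` won't scan ahead — the pattern has to work from the very first character.
The match spans [0:1] → 'k'.

(0, 1)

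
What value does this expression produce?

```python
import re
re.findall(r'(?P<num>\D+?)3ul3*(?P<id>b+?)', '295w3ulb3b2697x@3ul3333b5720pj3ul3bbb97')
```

Because the quantifier is non-greedy, it stops expanding at the earliest point where the rest of the pattern can succeed.
2 groups means each result is a tuple of 2 captured strings — 3 here.

[('w', 'b'), ('x@', 'b'), ('pj', 'b')]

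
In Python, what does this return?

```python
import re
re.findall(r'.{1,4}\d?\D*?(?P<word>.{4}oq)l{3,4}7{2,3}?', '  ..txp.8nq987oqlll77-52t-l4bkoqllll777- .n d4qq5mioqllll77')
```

With a single group, `findall` returns only what that group captured — 3 items.

['q987oq', 'l4bkoq', 'q5mioq']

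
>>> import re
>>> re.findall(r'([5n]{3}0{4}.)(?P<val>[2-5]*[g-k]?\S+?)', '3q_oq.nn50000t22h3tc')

[('nn50000t', '22h3')]

Lazy quantifiers expand one character at a time until the remainder of the pattern can match.
Multiple groups make `findall` return tuples — one 2-tuple for the one match.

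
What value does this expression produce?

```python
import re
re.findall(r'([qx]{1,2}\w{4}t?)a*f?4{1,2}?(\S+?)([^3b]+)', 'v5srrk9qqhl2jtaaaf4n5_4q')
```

The `?` after the quantifier makes it lazy — it takes as little as possible before letting the rest of the pattern try.
3 groups means the one result is a tuple of 3 captured strings — 1 here.

[('qqhl2jt', 'n', '5_4q')]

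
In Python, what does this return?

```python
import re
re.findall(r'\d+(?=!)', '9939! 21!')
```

['9939', '21']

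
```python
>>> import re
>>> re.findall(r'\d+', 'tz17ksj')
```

Pattern: one or more of a digit.
Walking the string: at [2:4] → '17'.
No capturing groups, so `findall` returns the 1 full match string.

['17']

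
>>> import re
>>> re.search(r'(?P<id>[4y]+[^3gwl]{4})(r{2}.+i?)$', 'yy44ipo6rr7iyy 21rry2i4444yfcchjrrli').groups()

This matches one or more of one of [4y], then exactly 4 of any character except [3gwl] (captured as 'id'); then exactly 2 of a literal 'r', then one or more of any character, then optionally the literal 'i' (captured); then anchored at the end.
`search` walks the string left to right and returns the first match it finds.
The match spans [0:36] → 'yy44ipo6rr7iyy 21rry2i4444yfcchjrrli'.
Captured: group 1 = 'yy44ipo6', group 2 = 'rr7iyy 21rry2i4444yfcchjrrli'.

('yy44ipo6', 'rr7iyy 21rry2i4444yfcchjrrli')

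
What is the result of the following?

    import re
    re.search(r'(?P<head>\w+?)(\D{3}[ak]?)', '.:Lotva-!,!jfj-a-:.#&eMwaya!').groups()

The match spans [2:7] → 'Lotva'.
Captured: group 1 = 'L', group 2 = 'otva'.

('L', 'otva')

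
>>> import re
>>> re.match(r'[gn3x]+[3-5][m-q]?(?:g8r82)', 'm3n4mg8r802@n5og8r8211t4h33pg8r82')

None

`re.match` won't scan ahead — the pattern has to work from the very first character.
Here position 0 doesn't satisfy it, so the call returns None.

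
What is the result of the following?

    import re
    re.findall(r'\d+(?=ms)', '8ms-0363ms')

Lookahead/lookbehind check context without consuming it, so the matched span excludes the asserted characters.
Scanning left to right: at [0:1] → '8'; at [4:8] → '0363'.
`findall` yields the raw match text (2 of them) because the pattern has no groups.

['8', '0363']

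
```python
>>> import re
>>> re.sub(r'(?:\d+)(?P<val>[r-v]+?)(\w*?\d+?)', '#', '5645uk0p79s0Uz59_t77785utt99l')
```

'#p#Uz59_t#9l'

A `+?`/`*?`/`{m,n}?` starts at its minimum and grows only as far as needed for what follows to match.
Each match is replaced by '#'.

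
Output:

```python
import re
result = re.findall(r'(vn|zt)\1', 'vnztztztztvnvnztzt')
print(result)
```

A backreference is literal: `\1` must see the identical characters the first group matched.
Matches: at [2:6] match 'ztzt', group 1 = 'zt'; at [6:10] match 'ztzt', group 1 = 'zt'; at [10:14] match 'vnvn', group 1 = 'vn'; at [14:18] match 'ztzt', group 1 = 'zt'.
With a single group, `findall` returns only what that group captured — 4 items.

['zt', 'zt', 'vn', 'zt']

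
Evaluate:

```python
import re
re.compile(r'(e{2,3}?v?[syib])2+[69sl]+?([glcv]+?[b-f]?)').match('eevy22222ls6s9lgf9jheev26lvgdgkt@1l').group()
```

'eevy22222ls6s9l'

This matches 2 to 3 of a literal 'e' (lazy), then optionally a literal 'v', then one of [syib] (captured); then one or more of a literal '2', then one or more of one of [69sl] (lazy); then one or more of one of [glcv] (lazy), then optionally a character in [b-f] (captured).
`re.match` won't scan ahead — the pattern has to work from the very first character.
The match spans [0:15] → 'eevy22222ls6s9l'.
Captured: group 1 = 'eevy', group 2 = 'l'.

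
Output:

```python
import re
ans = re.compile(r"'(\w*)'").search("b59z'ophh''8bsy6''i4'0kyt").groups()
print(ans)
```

('ophh',)

`search` walks the string left to right and returns the first match it finds.
The match spans [4:10] → "'ophh'".
Captured: group 1 = 'ophh'.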